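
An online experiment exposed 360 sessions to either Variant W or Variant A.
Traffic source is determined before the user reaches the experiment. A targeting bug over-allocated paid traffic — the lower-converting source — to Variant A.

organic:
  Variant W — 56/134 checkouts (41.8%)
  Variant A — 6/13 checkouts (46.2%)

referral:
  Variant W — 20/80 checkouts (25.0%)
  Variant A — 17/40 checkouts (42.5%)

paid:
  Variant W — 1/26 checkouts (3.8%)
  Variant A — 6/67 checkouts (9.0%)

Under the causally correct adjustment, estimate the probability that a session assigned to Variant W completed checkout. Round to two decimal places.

Since traffic source is a pre-existing factor (not a product of the variant) and it affects the outcome on its own, it is a confounder. The stratified rates, not the pooled rate, identify the causal effect.
Standardising Variant W to the population traffic source mix: 0.408·56/134 + 0.333·20/80 + 0.258·1/26 = 0.264.

0.26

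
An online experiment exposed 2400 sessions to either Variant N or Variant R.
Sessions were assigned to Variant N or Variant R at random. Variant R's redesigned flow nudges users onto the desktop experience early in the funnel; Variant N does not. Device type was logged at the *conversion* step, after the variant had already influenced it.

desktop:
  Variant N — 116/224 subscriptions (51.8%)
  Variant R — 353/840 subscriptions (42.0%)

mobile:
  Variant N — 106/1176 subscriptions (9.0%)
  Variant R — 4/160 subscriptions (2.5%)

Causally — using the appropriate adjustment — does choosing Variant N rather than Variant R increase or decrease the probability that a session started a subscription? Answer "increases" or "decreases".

decreases

Variant N is higher inside every device type stratum but Variant R is higher in aggregate. Whether to stratify depends on how device type relates to the variant.
Because the variant influences device type, device type is a post-treatment mediator, not a confounder. Stratifying on it would bias the estimate; the causal effect is the crude pooled difference.
Pooled: Variant N 15.9% vs Variant R 35.7%; Variant R is higher overall.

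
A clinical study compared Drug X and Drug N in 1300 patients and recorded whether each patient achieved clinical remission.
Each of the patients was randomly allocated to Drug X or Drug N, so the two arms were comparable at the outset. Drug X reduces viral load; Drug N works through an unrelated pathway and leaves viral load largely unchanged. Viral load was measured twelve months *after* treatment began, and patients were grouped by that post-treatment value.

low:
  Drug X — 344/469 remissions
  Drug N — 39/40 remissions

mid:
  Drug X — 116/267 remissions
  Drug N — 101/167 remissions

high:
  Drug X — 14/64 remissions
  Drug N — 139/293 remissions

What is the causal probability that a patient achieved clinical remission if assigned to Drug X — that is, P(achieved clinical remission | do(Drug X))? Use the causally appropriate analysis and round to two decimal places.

0.59

Viral load lies on the pathway drug → viral load → outcome, so adjusting for it blocks the indirect effect. For the total causal effect of drug, use the unadjusted pooled rates.
So P(outcome | do(Drug X)) is just the pooled rate for Drug X: 474/800 = 0.593.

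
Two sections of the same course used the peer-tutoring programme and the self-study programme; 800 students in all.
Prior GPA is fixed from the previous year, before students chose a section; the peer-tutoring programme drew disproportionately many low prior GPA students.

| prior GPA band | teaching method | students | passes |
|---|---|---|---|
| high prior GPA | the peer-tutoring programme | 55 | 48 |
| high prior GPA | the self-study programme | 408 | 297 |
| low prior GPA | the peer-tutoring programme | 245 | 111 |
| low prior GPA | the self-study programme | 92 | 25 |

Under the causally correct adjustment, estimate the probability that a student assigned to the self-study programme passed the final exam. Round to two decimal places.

Nothing the teaching method does changes prior GPA band; the imbalance is an allocation artefact. With prior GPA band also predicting the outcome, the pooled figure is confounded, and the within-stratum comparison is the causal one.
Standardising the self-study programme to the population prior GPA band mix: 0.579·297/408 + 0.421·25/92 = 0.536.

0.54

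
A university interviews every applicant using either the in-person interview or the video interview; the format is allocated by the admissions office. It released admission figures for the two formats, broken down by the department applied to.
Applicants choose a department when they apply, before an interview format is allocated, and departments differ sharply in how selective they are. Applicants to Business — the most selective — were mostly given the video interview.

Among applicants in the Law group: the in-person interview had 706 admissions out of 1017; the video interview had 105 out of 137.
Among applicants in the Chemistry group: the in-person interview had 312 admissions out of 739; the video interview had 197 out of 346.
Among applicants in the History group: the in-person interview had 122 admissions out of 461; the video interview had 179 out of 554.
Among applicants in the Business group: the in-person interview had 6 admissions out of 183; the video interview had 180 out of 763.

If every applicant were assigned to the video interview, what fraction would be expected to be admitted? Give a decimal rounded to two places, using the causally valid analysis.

0.49

The stratified and pooled comparisons disagree (the video interview wins within each department; the in-person interview wins overall), so the answer turns on the causal role of department.
Nothing the interview format does changes department; the imbalance is an allocation artefact. With department also predicting the outcome, the pooled figure is confounded, and the within-stratum comparison is the causal one.
Standardising the video interview to the population department mix: 0.275·105/137 + 0.258·197/346 + 0.242·179/554 + 0.225·180/763 = 0.489.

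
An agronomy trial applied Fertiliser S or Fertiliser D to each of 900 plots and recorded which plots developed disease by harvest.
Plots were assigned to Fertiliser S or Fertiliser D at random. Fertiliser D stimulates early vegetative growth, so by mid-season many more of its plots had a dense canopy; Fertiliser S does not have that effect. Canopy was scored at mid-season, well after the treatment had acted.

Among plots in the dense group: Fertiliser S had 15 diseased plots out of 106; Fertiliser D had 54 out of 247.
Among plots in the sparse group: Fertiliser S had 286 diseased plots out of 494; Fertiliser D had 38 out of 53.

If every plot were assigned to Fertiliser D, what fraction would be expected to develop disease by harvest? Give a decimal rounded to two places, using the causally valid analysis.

Stratifying would compare fertilisers among plots the fertilisers themselves sorted into mid-season canopy groups — a form of selection on an intermediate. The unconditioned pooled rates give the total causal effect.
So P(outcome | do(Fertiliser D)) is just the pooled rate for Fertiliser D: 92/300 = 0.307.

0.31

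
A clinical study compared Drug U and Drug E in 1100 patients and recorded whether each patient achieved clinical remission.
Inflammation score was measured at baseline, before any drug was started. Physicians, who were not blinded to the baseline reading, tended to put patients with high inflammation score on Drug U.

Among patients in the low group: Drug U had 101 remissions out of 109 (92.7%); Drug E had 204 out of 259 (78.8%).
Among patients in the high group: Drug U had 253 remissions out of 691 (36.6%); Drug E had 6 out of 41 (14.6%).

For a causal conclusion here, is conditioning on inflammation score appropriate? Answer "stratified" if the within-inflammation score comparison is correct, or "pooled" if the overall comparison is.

Inflammation score differs across drugs for reasons unrelated to any effect of the drug itself, and it separately predicts the outcome — a classic confounder. We must compare within inflammation score levels.
Within each level — low: 92.7% vs 78.8%; high: 36.6% vs 14.6% — Drug U is higher every time.

stratified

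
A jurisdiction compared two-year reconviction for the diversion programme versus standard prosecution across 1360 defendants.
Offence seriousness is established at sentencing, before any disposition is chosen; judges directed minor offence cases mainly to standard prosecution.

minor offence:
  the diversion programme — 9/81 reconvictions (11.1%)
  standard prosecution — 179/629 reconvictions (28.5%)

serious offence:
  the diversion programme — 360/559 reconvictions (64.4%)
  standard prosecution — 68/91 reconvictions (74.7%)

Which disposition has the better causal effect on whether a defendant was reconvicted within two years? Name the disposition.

The offence seriousness-specific comparison favours the diversion programme throughout, but the pooled figures favour standard prosecution. The question is whether to condition on offence seriousness.
Offence seriousness satisfies the back-door criterion: it is not a descendant of the disposition, and it blocks the spurious path from disposition to outcome. Adjusting for it (i.e., using the within-offence seriousness rates) gives the causal effect.
Within each level — minor offence: 11.1% vs 28.5%; serious offence: 64.4% vs 74.7% — the diversion programme is lower every time.

the diversion programme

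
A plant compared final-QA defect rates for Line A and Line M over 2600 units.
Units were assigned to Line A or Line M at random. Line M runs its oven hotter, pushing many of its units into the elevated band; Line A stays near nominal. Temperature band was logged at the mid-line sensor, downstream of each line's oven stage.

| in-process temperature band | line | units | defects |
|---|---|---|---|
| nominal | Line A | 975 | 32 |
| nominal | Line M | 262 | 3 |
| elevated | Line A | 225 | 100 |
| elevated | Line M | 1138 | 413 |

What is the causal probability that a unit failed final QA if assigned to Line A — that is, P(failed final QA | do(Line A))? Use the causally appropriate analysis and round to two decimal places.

The distribution of in-process temperature band is itself part of what the line does — it is an intermediate outcome. Holding it fixed would remove that part of the effect; the total effect is the pooled difference.
So P(outcome | do(Line A)) is just the pooled rate for Line A: 132/1200 = 0.110.

0.11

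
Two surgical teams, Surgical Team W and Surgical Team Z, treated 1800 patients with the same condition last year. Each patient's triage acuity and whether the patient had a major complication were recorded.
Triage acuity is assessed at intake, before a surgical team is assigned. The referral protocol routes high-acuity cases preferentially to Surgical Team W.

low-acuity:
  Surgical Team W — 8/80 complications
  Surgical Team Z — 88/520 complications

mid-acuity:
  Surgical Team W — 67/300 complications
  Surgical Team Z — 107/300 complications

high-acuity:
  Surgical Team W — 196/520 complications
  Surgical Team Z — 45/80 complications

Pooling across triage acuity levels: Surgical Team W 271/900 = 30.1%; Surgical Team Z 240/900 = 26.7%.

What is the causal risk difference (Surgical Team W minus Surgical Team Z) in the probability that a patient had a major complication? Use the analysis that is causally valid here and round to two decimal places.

Triage acuity differs across surgical teams for reasons unrelated to any effect of the surgical team itself, and it separately predicts the outcome — a classic confounder. We must compare within triage acuity levels.
Adjusting over the population distribution of triage acuity: 0.333·(0.100−0.169) + 0.333·(0.223−0.357) + 0.333·(0.377−0.562) = -0.129.

-0.13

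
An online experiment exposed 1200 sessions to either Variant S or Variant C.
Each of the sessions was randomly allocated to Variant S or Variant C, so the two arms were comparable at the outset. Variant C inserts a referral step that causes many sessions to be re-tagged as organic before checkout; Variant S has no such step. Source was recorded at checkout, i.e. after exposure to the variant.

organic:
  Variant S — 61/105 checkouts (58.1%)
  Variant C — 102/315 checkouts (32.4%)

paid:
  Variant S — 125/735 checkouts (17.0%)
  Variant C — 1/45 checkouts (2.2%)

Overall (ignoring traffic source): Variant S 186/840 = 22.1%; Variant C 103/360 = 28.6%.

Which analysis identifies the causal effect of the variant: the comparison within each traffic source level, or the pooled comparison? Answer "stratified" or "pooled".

pooled

Within every traffic source level Variant S has the higher rate, yet pooled Variant C does — Simpson's reversal.
Because the variant influences traffic source, traffic source is a post-treatment mediator, not a confounder. Stratifying on it would bias the estimate; the causal effect is the crude pooled difference.
Pooled: Variant S 22.1% vs Variant C 28.6%; Variant C is higher overall.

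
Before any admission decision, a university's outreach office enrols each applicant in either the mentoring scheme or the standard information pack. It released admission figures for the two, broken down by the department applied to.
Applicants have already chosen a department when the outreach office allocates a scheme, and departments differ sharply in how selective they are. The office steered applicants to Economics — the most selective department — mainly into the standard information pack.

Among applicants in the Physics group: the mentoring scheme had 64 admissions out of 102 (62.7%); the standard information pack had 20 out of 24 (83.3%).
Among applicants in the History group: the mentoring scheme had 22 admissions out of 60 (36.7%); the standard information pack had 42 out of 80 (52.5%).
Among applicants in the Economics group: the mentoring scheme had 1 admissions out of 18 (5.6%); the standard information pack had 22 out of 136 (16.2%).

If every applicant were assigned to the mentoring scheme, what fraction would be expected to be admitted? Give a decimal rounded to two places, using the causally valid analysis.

Department is set before the outreach scheme has any effect — it is not caused by the outreach scheme — and it independently drives the outcome. That makes it a confounder, so the causal comparison is within department levels.
Standardising the mentoring scheme to the population department mix: 0.300·64/102 + 0.333·22/60 + 0.367·1/18 = 0.331.

0.33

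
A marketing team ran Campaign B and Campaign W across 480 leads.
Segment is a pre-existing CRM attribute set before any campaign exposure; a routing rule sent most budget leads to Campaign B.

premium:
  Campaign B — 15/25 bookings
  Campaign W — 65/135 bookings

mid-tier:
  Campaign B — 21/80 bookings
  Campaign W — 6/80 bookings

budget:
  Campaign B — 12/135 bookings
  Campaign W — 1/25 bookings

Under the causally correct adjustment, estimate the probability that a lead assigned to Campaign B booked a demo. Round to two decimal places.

Campaign B is higher inside every customer segment stratum but Campaign W is higher in aggregate. Whether to stratify depends on how customer segment relates to the campaign.
Here customer segment is a common cause — it drives both which campaign a case falls under and the outcome. The crude comparison mixes populations; the stratum-specific rates are the causally relevant ones.
Standardising Campaign B to the population customer segment mix: 0.333·15/25 + 0.333·21/80 + 0.333·12/135 = 0.317.

0.32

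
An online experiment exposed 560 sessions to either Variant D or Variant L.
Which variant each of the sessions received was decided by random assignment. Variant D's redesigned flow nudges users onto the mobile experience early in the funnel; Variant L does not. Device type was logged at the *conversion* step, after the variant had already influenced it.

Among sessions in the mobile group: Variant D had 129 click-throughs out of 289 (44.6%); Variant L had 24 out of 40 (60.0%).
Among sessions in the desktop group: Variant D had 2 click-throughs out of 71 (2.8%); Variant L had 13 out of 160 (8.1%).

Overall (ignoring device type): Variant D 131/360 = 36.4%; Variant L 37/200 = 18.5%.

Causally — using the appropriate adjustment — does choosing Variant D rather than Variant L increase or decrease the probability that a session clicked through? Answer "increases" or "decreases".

increases

Device type lies on the pathway variant → device type → outcome, so adjusting for it blocks the indirect effect. For the total causal effect of variant, use the unadjusted pooled rates.
Pooled: Variant D 36.4% vs Variant L 18.5%; Variant D is higher overall.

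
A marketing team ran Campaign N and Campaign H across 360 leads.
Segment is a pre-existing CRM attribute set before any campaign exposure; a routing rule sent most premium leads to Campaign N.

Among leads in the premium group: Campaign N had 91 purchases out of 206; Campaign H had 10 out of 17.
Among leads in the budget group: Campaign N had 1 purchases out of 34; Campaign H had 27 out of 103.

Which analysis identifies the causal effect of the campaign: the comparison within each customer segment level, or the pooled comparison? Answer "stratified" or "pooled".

stratified

Nothing the campaign does changes customer segment; the imbalance is an allocation artefact. With customer segment also predicting the outcome, the pooled figure is confounded, and the within-stratum comparison is the causal one.
Within each level — premium: 44.2% vs 58.8%; budget: 2.9% vs 26.2% — Campaign H is higher every time.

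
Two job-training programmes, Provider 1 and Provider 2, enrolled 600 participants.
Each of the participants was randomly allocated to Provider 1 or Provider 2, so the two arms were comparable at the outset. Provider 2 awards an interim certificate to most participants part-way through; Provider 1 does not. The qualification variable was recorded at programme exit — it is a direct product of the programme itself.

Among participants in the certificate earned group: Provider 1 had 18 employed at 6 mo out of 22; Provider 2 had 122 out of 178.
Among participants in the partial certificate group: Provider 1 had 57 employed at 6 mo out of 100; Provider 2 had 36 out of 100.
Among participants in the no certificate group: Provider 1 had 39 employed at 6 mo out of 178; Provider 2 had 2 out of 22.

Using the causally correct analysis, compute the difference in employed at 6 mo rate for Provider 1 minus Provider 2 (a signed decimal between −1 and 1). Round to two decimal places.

-0.15

The distribution of qualification attained during the programme is itself part of what the programme does — it is an intermediate outcome. Holding it fixed would remove that part of the effect; the total effect is the pooled difference.
The causal difference is the pooled difference: 0.380 − 0.533 = -0.153.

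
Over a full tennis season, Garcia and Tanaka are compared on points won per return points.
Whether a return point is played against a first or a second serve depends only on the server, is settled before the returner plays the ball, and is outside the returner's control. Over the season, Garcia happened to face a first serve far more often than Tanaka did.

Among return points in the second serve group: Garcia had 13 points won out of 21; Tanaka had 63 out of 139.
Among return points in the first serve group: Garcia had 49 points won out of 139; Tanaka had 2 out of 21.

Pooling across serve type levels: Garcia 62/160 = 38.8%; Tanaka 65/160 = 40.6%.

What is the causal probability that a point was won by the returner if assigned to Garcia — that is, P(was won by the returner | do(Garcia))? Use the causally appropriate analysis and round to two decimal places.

0.49

The serve type-specific comparison favours Garcia throughout, but the pooled figures favour Tanaka. The question is whether to condition on serve type.
Serve type satisfies the back-door criterion: it is not a descendant of the player, and it blocks the spurious path from player to outcome. Adjusting for it (i.e., using the within-serve type rates) gives the causal effect.
Standardising Garcia to the population serve type mix: 0.500·13/21 + 0.500·49/139 = 0.486.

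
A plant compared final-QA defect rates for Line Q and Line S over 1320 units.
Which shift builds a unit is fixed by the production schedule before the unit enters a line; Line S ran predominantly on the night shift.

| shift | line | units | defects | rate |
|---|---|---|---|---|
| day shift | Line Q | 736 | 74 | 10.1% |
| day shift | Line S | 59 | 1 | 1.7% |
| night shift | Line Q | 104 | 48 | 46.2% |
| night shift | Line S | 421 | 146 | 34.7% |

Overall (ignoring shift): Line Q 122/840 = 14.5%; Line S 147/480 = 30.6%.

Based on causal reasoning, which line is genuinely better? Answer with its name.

The stratified and pooled comparisons disagree (Line S wins within each shift; Line Q wins overall), so the answer turns on the causal role of shift.
Shift is set before the line has any effect — it is not caused by the line — and it independently drives the outcome. That makes it a confounder, so the causal comparison is within shift levels.
Within each level — day shift: 10.1% vs 1.7%; night shift: 46.2% vs 34.7% — Line S is lower every time.

Line S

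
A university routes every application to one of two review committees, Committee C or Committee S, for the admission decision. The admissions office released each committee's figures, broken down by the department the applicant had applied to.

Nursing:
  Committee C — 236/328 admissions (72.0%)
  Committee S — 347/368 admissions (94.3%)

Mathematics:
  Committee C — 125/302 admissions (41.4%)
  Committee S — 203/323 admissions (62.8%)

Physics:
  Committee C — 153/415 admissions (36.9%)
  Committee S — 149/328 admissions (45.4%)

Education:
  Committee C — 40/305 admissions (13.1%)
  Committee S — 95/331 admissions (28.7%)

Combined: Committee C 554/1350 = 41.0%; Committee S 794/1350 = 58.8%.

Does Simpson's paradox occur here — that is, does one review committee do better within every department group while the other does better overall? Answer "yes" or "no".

Within each department level (Nursing 72.0% vs 94.3%; Mathematics 41.4% vs 62.8%; Physics 36.9% vs 45.4%; Education 13.1% vs 28.7%), Committee S has the higher rate every time. Pooled: 41.0% vs 58.8% — Committee S has the higher rate overall. They agree.

no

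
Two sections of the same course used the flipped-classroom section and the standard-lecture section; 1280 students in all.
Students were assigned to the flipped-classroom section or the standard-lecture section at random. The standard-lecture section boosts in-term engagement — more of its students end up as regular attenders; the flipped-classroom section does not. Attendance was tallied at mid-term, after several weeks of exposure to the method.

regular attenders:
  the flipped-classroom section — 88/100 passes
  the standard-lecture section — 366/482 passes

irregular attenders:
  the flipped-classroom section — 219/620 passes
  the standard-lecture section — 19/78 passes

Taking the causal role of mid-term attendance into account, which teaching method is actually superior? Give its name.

The stratified and pooled comparisons disagree (the flipped-classroom section wins within each mid-term attendance; the standard-lecture section wins overall), so the answer turns on the causal role of mid-term attendance.
Mid-term attendance lies on the pathway teaching method → mid-term attendance → outcome, so adjusting for it blocks the indirect effect. For the total causal effect of teaching method, use the unadjusted pooled rates.
Pooled: the flipped-classroom section 42.6% vs the standard-lecture section 68.8%; the standard-lecture section is higher overall.

the standard-lecture section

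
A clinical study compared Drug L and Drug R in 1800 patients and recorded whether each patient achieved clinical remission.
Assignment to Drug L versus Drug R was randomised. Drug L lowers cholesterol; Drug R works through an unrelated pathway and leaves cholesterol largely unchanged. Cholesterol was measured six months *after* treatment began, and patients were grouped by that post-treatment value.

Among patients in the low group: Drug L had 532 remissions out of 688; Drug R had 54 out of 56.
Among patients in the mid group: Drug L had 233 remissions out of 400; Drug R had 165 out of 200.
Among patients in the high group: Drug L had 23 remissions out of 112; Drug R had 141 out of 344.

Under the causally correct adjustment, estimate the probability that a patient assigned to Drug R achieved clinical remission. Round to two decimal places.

0.60

Cholesterol is recorded after the drug and is itself shifted by it — it sits on the causal path from drug to outcome. Conditioning on a mediator would strip out part of the effect we want; the pooled comparison gives the total causal effect.
So P(outcome | do(Drug R)) is just the pooled rate for Drug R: 360/600 = 0.600.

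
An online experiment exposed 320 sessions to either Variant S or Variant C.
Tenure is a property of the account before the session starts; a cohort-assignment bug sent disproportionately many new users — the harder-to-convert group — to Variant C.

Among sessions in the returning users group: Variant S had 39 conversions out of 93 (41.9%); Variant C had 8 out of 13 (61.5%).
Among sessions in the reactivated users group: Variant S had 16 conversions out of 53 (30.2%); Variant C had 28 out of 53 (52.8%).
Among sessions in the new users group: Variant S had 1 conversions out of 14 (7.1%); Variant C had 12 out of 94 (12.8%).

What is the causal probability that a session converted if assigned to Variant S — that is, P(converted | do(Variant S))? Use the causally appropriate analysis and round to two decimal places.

0.26

User tenure is set before the variant has any effect — it is not caused by the variant — and it independently drives the outcome. That makes it a confounder, so the causal comparison is within user tenure levels.
Standardising Variant S to the population user tenure mix: 0.331·39/93 + 0.331·16/53 + 0.338·1/14 = 0.263.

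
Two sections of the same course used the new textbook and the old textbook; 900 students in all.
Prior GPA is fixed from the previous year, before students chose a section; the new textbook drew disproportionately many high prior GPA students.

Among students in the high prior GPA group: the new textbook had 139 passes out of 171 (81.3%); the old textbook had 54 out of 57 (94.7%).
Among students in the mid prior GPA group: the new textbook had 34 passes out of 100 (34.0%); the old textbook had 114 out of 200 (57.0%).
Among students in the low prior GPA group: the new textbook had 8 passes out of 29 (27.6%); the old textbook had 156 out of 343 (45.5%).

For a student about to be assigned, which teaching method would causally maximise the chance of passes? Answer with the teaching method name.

the old textbook

Prior GPA band satisfies the back-door criterion: it is not a descendant of the teaching method, and it blocks the spurious path from teaching method to outcome. Adjusting for it (i.e., using the within-prior GPA band rates) gives the causal effect.
Within each level — high prior GPA: 81.3% vs 94.7%; mid prior GPA: 34.0% vs 57.0%; low prior GPA: 27.6% vs 45.5% — the old textbook is higher every time.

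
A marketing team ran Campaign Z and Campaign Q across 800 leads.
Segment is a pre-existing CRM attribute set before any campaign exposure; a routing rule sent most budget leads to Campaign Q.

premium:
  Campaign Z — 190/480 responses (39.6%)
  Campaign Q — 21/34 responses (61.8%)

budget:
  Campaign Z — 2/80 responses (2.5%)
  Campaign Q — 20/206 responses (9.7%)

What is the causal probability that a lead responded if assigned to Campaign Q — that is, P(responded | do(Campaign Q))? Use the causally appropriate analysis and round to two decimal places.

0.43

Here customer segment is a common cause — it drives both which campaign a case falls under and the outcome. The crude comparison mixes populations; the stratum-specific rates are the causally relevant ones.
Standardising Campaign Q to the population customer segment mix: 0.642·21/34 + 0.357·20/206 = 0.432.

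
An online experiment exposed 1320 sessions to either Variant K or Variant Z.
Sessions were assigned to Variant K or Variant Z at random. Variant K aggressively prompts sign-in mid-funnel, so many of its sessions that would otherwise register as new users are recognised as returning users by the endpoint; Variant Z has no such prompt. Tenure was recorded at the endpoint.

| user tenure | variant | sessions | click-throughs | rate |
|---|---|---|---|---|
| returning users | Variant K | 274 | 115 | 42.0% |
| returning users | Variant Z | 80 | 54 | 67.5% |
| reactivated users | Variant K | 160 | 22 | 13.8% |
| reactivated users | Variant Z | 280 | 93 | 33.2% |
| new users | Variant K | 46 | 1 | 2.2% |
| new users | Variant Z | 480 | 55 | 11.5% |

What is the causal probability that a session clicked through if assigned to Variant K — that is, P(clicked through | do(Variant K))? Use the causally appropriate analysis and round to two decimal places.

The user tenure-specific comparison favours Variant Z throughout, but the pooled figures favour Variant K. The question is whether to condition on user tenure.
User tenure here is a post-treatment variable shaped by the variant; conditioning on it would introduce bias rather than remove it. The overall comparison is the causal one.
So P(outcome | do(Variant K)) is just the pooled rate for Variant K: 138/480 = 0.287.

0.29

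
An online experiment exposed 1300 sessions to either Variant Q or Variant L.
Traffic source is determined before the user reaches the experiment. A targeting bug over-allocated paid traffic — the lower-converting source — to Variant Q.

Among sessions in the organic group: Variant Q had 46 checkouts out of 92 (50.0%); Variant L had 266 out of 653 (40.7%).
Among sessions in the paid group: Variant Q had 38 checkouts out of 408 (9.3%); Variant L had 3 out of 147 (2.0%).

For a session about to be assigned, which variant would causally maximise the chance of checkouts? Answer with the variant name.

Variant Q

The imbalance in traffic source arose from how sessions were allocated, not from anything the variant did; and traffic source independently affects the outcome. The pooled gap is confounded — condition on traffic source.
Within each level — organic: 50.0% vs 40.7%; paid: 9.3% vs 2.0% — Variant Q is higher every time.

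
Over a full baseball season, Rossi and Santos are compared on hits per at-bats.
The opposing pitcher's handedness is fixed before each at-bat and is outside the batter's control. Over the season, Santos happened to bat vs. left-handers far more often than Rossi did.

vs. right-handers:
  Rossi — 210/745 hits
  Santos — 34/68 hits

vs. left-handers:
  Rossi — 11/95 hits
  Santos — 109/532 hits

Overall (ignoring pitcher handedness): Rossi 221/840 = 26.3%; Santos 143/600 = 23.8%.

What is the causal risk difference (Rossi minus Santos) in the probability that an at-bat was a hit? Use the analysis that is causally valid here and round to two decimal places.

-0.16

Santos is higher inside every pitcher handedness stratum but Rossi is higher in aggregate. Whether to stratify depends on how pitcher handedness relates to the player.
Pitcher handedness is set before the player has any effect — it is not caused by the player — and it independently drives the outcome. That makes it a confounder, so the causal comparison is within pitcher handedness levels.
Adjusting over the population distribution of pitcher handedness: 0.565·(0.282−0.500) + 0.435·(0.116−0.205) = -0.162.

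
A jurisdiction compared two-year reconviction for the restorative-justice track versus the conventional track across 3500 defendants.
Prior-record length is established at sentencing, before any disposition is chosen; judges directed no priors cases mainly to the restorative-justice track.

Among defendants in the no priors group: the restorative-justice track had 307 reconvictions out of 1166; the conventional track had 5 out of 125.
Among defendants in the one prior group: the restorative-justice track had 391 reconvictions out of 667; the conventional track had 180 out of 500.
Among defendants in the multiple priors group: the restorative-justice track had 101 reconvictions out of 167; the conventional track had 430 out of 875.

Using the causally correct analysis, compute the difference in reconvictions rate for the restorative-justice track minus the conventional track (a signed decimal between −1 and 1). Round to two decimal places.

+0.19

Within every prior-record length level the conventional track has the lower rate, yet pooled the restorative-justice track does — Simpson's reversal.
Prior-record length is set before the disposition has any effect — it is not caused by the disposition — and it independently drives the outcome. That makes it a confounder, so the causal comparison is within prior-record length levels.
Adjusting over the population distribution of prior-record length: 0.369·(0.263−0.040) + 0.333·(0.586−0.360) + 0.298·(0.605−0.491) = +0.192.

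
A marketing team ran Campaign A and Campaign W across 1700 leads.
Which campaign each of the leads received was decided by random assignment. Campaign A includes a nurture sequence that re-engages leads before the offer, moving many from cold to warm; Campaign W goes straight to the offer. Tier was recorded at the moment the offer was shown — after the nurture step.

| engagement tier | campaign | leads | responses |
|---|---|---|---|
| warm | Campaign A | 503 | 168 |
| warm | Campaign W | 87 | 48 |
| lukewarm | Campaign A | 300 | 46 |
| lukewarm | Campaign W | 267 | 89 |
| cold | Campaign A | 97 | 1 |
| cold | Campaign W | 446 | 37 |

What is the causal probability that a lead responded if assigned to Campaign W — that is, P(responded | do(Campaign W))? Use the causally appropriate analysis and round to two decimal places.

The stratified and pooled comparisons disagree (Campaign W wins within each engagement tier; Campaign A wins overall), so the answer turns on the causal role of engagement tier.
Engagement tier lies on the pathway campaign → engagement tier → outcome, so adjusting for it blocks the indirect effect. For the total causal effect of campaign, use the unadjusted pooled rates.
So P(outcome | do(Campaign W)) is just the pooled rate for Campaign W: 174/800 = 0.217.

0.22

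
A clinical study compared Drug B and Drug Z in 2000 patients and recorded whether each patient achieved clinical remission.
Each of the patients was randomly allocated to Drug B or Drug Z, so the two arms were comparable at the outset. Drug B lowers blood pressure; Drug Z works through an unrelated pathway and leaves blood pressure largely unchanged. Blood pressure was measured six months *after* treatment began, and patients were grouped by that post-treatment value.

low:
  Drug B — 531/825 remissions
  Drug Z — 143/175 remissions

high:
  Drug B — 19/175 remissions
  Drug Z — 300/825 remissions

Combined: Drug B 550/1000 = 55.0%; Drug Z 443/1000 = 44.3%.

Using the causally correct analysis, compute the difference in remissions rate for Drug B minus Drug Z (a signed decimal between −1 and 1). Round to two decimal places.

+0.11

Blood pressure here is a post-treatment variable shaped by the drug; conditioning on it would introduce bias rather than remove it. The overall comparison is the causal one.
The causal difference is the pooled difference: 0.550 − 0.443 = +0.107.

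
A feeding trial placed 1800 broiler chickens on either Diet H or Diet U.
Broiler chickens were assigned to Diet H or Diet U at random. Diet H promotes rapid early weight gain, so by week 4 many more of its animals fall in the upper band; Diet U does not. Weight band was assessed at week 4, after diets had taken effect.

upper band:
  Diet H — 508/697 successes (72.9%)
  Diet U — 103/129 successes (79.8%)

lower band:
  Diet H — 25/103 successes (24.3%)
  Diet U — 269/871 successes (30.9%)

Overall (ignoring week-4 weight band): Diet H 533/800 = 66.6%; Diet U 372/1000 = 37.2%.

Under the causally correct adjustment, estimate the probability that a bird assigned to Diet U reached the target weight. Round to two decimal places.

0.37

Week-4 weight band here is a post-treatment variable shaped by the diet; conditioning on it would introduce bias rather than remove it. The overall comparison is the causal one.
So P(outcome | do(Diet U)) is just the pooled rate for Diet U: 372/1000 = 0.372.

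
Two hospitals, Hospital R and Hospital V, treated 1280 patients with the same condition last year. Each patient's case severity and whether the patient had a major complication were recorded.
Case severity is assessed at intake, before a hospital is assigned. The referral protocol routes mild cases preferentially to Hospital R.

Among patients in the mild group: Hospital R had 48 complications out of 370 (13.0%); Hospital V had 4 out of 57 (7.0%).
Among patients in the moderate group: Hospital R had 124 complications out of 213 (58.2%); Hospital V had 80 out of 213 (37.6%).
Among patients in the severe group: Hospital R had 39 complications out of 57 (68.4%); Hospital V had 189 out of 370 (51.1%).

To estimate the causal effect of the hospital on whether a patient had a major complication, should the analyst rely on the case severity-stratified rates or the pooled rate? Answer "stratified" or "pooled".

Within every case severity level Hospital V has the lower rate, yet pooled Hospital R does — Simpson's reversal.
Case severity differs across hospitals for reasons unrelated to any effect of the hospital itself, and it separately predicts the outcome — a classic confounder. We must compare within case severity levels.
Within each level — mild: 13.0% vs 7.0%; moderate: 58.2% vs 37.6%; severe: 68.4% vs 51.1% — Hospital V is lower every time.

stratified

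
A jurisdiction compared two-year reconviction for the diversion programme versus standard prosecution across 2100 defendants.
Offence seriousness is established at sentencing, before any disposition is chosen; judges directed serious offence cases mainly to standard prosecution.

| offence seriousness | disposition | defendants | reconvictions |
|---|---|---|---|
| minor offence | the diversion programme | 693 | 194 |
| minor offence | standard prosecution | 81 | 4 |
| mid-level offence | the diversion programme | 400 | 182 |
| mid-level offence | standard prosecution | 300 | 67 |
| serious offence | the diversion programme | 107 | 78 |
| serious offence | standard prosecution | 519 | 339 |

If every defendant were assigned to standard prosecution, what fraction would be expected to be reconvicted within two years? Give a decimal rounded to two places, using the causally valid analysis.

Since offence seriousness is a pre-existing factor (not a product of the disposition) and it affects the outcome on its own, it is a confounder. The stratified rates, not the pooled rate, identify the causal effect.
Standardising standard prosecution to the population offence seriousness mix: 0.369·4/81 + 0.333·67/300 + 0.298·339/519 = 0.287.

0.29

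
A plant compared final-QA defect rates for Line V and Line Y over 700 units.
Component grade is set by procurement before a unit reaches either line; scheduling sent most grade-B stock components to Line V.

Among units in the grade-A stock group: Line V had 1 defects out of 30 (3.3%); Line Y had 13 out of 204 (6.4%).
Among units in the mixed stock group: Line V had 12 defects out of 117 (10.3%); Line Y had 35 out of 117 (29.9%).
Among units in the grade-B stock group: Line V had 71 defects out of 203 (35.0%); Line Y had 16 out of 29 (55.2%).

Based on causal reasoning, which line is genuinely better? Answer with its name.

Nothing the line does changes component grade; the imbalance is an allocation artefact. With component grade also predicting the outcome, the pooled figure is confounded, and the within-stratum comparison is the causal one.
Within each level — grade-A stock: 3.3% vs 6.4%; mixed stock: 10.3% vs 29.9%; grade-B stock: 35.0% vs 55.2% — Line V is lower every time.

Line V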